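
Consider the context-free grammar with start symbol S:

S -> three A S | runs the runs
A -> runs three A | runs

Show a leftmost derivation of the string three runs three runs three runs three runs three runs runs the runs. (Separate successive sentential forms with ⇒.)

S ⇒ three A S ⇒ three runs three A S ⇒ three runs three runs S ⇒ three runs three runs three A S ⇒ three runs three runs three runs three A S ⇒ three runs three runs three runs three runs three A S ⇒ three runs three runs three runs three runs three runs S ⇒ three runs three runs three runs three runs three runs runs the runs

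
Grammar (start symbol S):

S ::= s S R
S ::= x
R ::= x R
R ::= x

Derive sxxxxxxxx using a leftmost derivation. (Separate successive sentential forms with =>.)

S=>sSR=>sxR=>sxxR=>sxxxR=>sxxxxR=>sxxxxxR=>sxxxxxxR=>sxxxxxxxR=>sxxxxxxxx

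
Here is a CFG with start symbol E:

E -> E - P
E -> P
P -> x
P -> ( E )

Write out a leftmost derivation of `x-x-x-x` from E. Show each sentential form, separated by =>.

E => E-P => E-P-P => E-P-P-P => P-P-P-P => x-P-P-P => x-x-P-P => x-x-x-P => x-x-x-x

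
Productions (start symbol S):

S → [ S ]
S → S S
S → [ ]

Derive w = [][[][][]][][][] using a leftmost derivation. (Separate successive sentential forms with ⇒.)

S ⇒ SS ⇒ SSS ⇒ SSSS ⇒ []SSS ⇒ []SSSS ⇒ [][S]SSS ⇒ [][SS]SSS ⇒ [][SSS]SSS ⇒ [][[]SS]SSS ⇒ [][[][]S]SSS ⇒ [][[][][]]SSS ⇒ [][[][][]][]SS ⇒ [][[][][]][][]S ⇒ [][[][][]][][][]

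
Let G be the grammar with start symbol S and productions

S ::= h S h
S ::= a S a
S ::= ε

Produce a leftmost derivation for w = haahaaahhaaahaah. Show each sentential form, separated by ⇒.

S ⇒ hSh   [S ::= h S h]
hSh ⇒ haSah   [S ::= a S a]
haSah ⇒ haaSaah   [S ::= a S a]
haaSaah ⇒ haahShaah   [S ::= h S h]
haahShaah ⇒ haahaSahaah   [S ::= a S a]
haahaSahaah ⇒ haahaaSaahaah   [S ::= a S a]
haahaaSaahaah ⇒ haahaaaSaaahaah   [S ::= a S a]
haahaaaSaaahaah ⇒ haahaaahShaaahaah   [S ::= h S h]
haahaaahShaaahaah ⇒ haahaaahhaaahaah   [S ::= ε]

S⇒hSh⇒haSah⇒haaSaah⇒haahShaah⇒haahaSahaah⇒haahaaSaahaah⇒haahaaaSaaahaah⇒haahaaahShaaahaah⇒haahaaahhaaahaah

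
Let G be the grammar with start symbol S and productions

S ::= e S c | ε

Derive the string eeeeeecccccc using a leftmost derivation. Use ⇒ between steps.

S⇒eSc⇒eeScc⇒eeeSccc⇒eeeeScccc⇒eeeeeSccccc⇒eeeeeeScccccc⇒eeeeeecccccc

S ⇒ eSc   [S ::= e S c]
eSc ⇒ eeScc   [S ::= e S c]
eeScc ⇒ eeeSccc   [S ::= e S c]
eeeSccc ⇒ eeeeScccc   [S ::= e S c]
eeeeScccc ⇒ eeeeeSccccc   [S ::= e S c]
eeeeeSccccc ⇒ eeeeeeScccccc   [S ::= e S c]
eeeeeeScccccc ⇒ eeeeeecccccc   [S ::= ε]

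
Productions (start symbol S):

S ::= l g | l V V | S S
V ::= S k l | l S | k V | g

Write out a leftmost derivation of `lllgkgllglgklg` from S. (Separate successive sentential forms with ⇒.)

S ⇒ SS   [S ::= S S]
SS ⇒ lVVS   [S ::= l V V]
lVVS ⇒ llSVS   [V ::= l S]
llSVS ⇒ lllgVS   [S ::= l g]
lllgVS ⇒ lllgkVS   [V ::= k V]
lllgkVS ⇒ lllgkgS   [V ::= g]
lllgkgS ⇒ lllgkglVV   [S ::= l V V]
lllgkglVV ⇒ lllgkglSklV   [V ::= S k l]
lllgkglSklV ⇒ lllgkglSSklV   [S ::= S S]
lllgkglSSklV ⇒ lllgkgllgSklV   [S ::= l g]
lllgkgllgSklV ⇒ lllgkgllglgklV   [S ::= l g]
lllgkgllglgklV ⇒ lllgkgllglgklg   [V ::= g]

S⇒SS⇒lVVS⇒llSVS⇒lllgVS⇒lllgkVS⇒lllgkgS⇒lllgkglVV⇒lllgkglSklV⇒lllgkglSSklV⇒lllgkgllgSklV⇒lllgkgllglgklV⇒lllgkgllglgklg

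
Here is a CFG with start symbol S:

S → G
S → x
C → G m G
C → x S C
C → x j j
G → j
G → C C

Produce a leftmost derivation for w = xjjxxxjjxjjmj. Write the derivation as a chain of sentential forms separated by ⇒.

S ⇒ G ⇒ CC ⇒ xjjC ⇒ xjjGmG ⇒ xjjCCmG ⇒ xjjxSCCmG ⇒ xjjxxCCmG ⇒ xjjxxxjjCmG ⇒ xjjxxxjjxjjmG ⇒ xjjxxxjjxjjmj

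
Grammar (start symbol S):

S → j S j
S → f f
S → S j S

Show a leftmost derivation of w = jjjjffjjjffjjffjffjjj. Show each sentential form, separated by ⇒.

S ⇒ jSj ⇒ jjSjj ⇒ jjjSjjj ⇒ jjjSjSjjj ⇒ jjjSjSjSjjj ⇒ jjjSjSjSjSjjj ⇒ jjjjSjjSjSjSjjj ⇒ jjjjffjjSjSjSjjj ⇒ jjjjffjjjSjjSjSjjj ⇒ jjjjffjjjffjjSjSjjj ⇒ jjjjffjjjffjjffjSjjj ⇒ jjjjffjjjffjjffjffjjj

S ⇒ jSj   [S → j S j]
jSj ⇒ jjSjj   [S → j S j]
jjSjj ⇒ jjjSjjj   [S → j S j]
jjjSjjj ⇒ jjjSjSjjj   [S → S j S]
jjjSjSjjj ⇒ jjjSjSjSjjj   [S → S j S]
jjjSjSjSjjj ⇒ jjjSjSjSjSjjj   [S → S j S]
jjjSjSjSjSjjj ⇒ jjjjSjjSjSjSjjj   [S → j S j]
jjjjSjjSjSjSjjj ⇒ jjjjffjjSjSjSjjj   [S → f f]
jjjjffjjSjSjSjjj ⇒ jjjjffjjjSjjSjSjjj   [S → j S j]
jjjjffjjjSjjSjSjjj ⇒ jjjjffjjjffjjSjSjjj   [S → f f]
jjjjffjjjffjjSjSjjj ⇒ jjjjffjjjffjjffjSjjj   [S → f f]
jjjjffjjjffjjffjSjjj ⇒ jjjjffjjjffjjffjffjjj   [S → f f]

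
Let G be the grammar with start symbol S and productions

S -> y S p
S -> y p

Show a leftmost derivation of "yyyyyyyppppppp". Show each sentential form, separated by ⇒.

S ⇒ ySp   [S -> y S p]
ySp ⇒ yySpp   [S -> y S p]
yySpp ⇒ yyySppp   [S -> y S p]
yyySppp ⇒ yyyySpppp   [S -> y S p]
yyyySpppp ⇒ yyyyySppppp   [S -> y S p]
yyyyySppppp ⇒ yyyyyySpppppp   [S -> y S p]
yyyyyySpppppp ⇒ yyyyyyyppppppp   [S -> y p]

S⇒ySp⇒yySpp⇒yyySppp⇒yyyySpppp⇒yyyyySppppp⇒yyyyyySpppppp⇒yyyyyyyppppppp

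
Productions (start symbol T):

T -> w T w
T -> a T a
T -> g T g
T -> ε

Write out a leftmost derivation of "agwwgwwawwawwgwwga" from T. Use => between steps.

T => aTa => agTga => agwTwga => agwwTwwga => agwwgTgwwga => agwwgwTwgwwga => agwwgwwTwwgwwga => agwwgwwaTawwgwwga => agwwgwwawTwawwgwwga => agwwgwwawwawwgwwga

T => aTa   [T -> a T a]
aTa => agTga   [T -> g T g]
agTga => agwTwga   [T -> w T w]
agwTwga => agwwTwwga   [T -> w T w]
agwwTwwga => agwwgTgwwga   [T -> g T g]
agwwgTgwwga => agwwgwTwgwwga   [T -> w T w]
agwwgwTwgwwga => agwwgwwTwwgwwga   [T -> w T w]
agwwgwwTwwgwwga => agwwgwwaTawwgwwga   [T -> a T a]
agwwgwwaTawwgwwga => agwwgwwawTwawwgwwga   [T -> w T w]
agwwgwwawTwawwgwwga => agwwgwwawwawwgwwga   [T -> ε]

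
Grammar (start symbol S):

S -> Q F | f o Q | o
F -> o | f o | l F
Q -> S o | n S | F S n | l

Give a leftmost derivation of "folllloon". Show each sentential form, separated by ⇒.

S ⇒ foQ ⇒ foFSn ⇒ folFSn ⇒ follFSn ⇒ folllFSn ⇒ follllFSn ⇒ folllloSn ⇒ folllloon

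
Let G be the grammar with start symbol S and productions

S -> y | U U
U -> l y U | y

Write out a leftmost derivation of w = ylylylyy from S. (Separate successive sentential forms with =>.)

S => UU => yU => ylyU => ylylyU => ylylylyU => ylylylyy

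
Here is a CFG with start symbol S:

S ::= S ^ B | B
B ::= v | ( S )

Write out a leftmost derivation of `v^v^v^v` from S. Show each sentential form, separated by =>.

S=>S^B=>S^B^B=>S^B^B^B=>B^B^B^B=>v^B^B^B=>v^v^B^B=>v^v^v^B=>v^v^v^v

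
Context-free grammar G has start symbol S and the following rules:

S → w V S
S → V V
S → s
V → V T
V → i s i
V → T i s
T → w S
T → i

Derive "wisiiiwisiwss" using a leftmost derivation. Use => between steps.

S=>wVS=>wVTS=>wVTTS=>wisiTTS=>wisiiTS=>wisiiiS=>wisiiiwVS=>wisiiiwVTS=>wisiiiwisiTS=>wisiiiwisiwSS=>wisiiiwisiwsS=>wisiiiwisiwss

S => wVS   [S → w V S]
wVS => wVTS   [V → V T]
wVTS => wVTTS   [V → V T]
wVTTS => wisiTTS   [V → i s i]
wisiTTS => wisiiTS   [T → i]
wisiiTS => wisiiiS   [T → i]
wisiiiS => wisiiiwVS   [S → w V S]
wisiiiwVS => wisiiiwVTS   [V → V T]
wisiiiwVTS => wisiiiwisiTS   [V → i s i]
wisiiiwisiTS => wisiiiwisiwSS   [T → w S]
wisiiiwisiwSS => wisiiiwisiwsS   [S → s]
wisiiiwisiwsS => wisiiiwisiwss   [S → s]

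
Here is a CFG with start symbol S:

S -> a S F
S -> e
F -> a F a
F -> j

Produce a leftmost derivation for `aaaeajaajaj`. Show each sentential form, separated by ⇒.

S⇒aSF⇒aaSFF⇒aaaSFFF⇒aaaeFFF⇒aaaeaFaFF⇒aaaeajaFF⇒aaaeajaaFaF⇒aaaeajaajaF⇒aaaeajaajaj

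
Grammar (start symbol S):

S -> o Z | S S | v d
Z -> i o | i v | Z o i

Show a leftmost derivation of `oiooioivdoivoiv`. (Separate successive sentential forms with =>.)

S => SS => oZS => oZoiS => oZoioiS => oiooioiS => oiooioiSS => oiooioivdS => oiooioivdSS => oiooioivdoZS => oiooioivdoivS => oiooioivdoivoZ => oiooioivdoivoiv

S => SS   [S -> S S]
SS => oZS   [S -> o Z]
oZS => oZoiS   [Z -> Z o i]
oZoiS => oZoioiS   [Z -> Z o i]
oZoioiS => oiooioiS   [Z -> i o]
oiooioiS => oiooioiSS   [S -> S S]
oiooioiSS => oiooioivdS   [S -> v d]
oiooioivdS => oiooioivdSS   [S -> S S]
oiooioivdSS => oiooioivdoZS   [S -> o Z]
oiooioivdoZS => oiooioivdoivS   [Z -> i v]
oiooioivdoivS => oiooioivdoivoZ   [S -> o Z]
oiooioivdoivoZ => oiooioivdoivoiv   [Z -> i v]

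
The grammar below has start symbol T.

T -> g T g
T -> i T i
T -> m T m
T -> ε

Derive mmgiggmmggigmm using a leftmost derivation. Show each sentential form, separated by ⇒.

T ⇒ mTm ⇒ mmTmm ⇒ mmgTgmm ⇒ mmgiTigmm ⇒ mmgigTgigmm ⇒ mmgiggTggigmm ⇒ mmgiggmTmggigmm ⇒ mmgiggmmggigmm

T ⇒ mTm   [T -> m T m]
mTm ⇒ mmTmm   [T -> m T m]
mmTmm ⇒ mmgTgmm   [T -> g T g]
mmgTgmm ⇒ mmgiTigmm   [T -> i T i]
mmgiTigmm ⇒ mmgigTgigmm   [T -> g T g]
mmgigTgigmm ⇒ mmgiggTggigmm   [T -> g T g]
mmgiggTggigmm ⇒ mmgiggmTmggigmm   [T -> m T m]
mmgiggmTmggigmm ⇒ mmgiggmmggigmm   [T -> ε]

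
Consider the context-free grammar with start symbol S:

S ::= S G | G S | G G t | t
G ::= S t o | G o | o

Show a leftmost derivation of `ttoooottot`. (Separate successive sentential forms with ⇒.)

S ⇒ GS   [S ::= G S]
GS ⇒ StoS   [G ::= S t o]
StoS ⇒ GStoS   [S ::= G S]
GStoS ⇒ GoStoS   [G ::= G o]
GoStoS ⇒ GooStoS   [G ::= G o]
GooStoS ⇒ GoooStoS   [G ::= G o]
GoooStoS ⇒ StooooStoS   [G ::= S t o]
StooooStoS ⇒ ttooooStoS   [S ::= t]
ttooooStoS ⇒ ttoooottoS   [S ::= t]
ttoooottoS ⇒ ttoooottot   [S ::= t]

S⇒GS⇒StoS⇒GStoS⇒GoStoS⇒GooStoS⇒GoooStoS⇒StooooStoS⇒ttooooStoS⇒ttoooottoS⇒ttoooottot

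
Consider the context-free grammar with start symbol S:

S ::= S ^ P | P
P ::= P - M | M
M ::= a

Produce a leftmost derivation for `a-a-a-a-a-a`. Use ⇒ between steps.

S ⇒ P   [S ::= P]
P ⇒ P-M   [P ::= P - M]
P-M ⇒ P-M-M   [P ::= P - M]
P-M-M ⇒ P-M-M-M   [P ::= P - M]
P-M-M-M ⇒ P-M-M-M-M   [P ::= P - M]
P-M-M-M-M ⇒ P-M-M-M-M-M   [P ::= P - M]
P-M-M-M-M-M ⇒ M-M-M-M-M-M   [P ::= M]
M-M-M-M-M-M ⇒ a-M-M-M-M-M   [M ::= a]
a-M-M-M-M-M ⇒ a-a-M-M-M-M   [M ::= a]
a-a-M-M-M-M ⇒ a-a-a-M-M-M   [M ::= a]
a-a-a-M-M-M ⇒ a-a-a-a-M-M   [M ::= a]
a-a-a-a-M-M ⇒ a-a-a-a-a-M   [M ::= a]
a-a-a-a-a-M ⇒ a-a-a-a-a-a   [M ::= a]

S ⇒ P ⇒ P-M ⇒ P-M-M ⇒ P-M-M-M ⇒ P-M-M-M-M ⇒ P-M-M-M-M-M ⇒ M-M-M-M-M-M ⇒ a-M-M-M-M-M ⇒ a-a-M-M-M-M ⇒ a-a-a-M-M-M ⇒ a-a-a-a-M-M ⇒ a-a-a-a-a-M ⇒ a-a-a-a-a-a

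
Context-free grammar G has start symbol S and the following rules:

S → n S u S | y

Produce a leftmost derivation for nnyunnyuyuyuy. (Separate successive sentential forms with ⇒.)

S⇒nSuS⇒nnSuSuS⇒nnyuSuS⇒nnyunSuSuS⇒nnyunnSuSuSuS⇒nnyunnyuSuSuS⇒nnyunnyuyuSuS⇒nnyunnyuyuyuS⇒nnyunnyuyuyuy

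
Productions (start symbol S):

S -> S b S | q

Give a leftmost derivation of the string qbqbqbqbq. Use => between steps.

S => SbS   [S -> S b S]
SbS => SbSbS   [S -> S b S]
SbSbS => qbSbS   [S -> q]
qbSbS => qbqbS   [S -> q]
qbqbS => qbqbSbS   [S -> S b S]
qbqbSbS => qbqbSbSbS   [S -> S b S]
qbqbSbSbS => qbqbqbSbS   [S -> q]
qbqbqbSbS => qbqbqbqbS   [S -> q]
qbqbqbqbS => qbqbqbqbq   [S -> q]

S => SbS => SbSbS => qbSbS => qbqbS => qbqbSbS => qbqbSbSbS => qbqbqbSbS => qbqbqbqbS => qbqbqbqbq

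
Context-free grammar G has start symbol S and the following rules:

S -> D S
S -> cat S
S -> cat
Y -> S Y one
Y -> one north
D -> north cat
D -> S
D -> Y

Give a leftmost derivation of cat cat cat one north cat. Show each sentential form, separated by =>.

S => D S => S S => cat S S => cat cat S => cat cat cat S => cat cat cat D S => cat cat cat Y S => cat cat cat one north S => cat cat cat one north cat

S => D S   [S -> D S]
D S => S S   [D -> S]
S S => cat S S   [S -> cat S]
cat S S => cat cat S   [S -> cat]
cat cat S => cat cat cat S   [S -> cat S]
cat cat cat S => cat cat cat D S   [S -> D S]
cat cat cat D S => cat cat cat Y S   [D -> Y]
cat cat cat Y S => cat cat cat one north S   [Y -> one north]
cat cat cat one north S => cat cat cat one north cat   [S -> cat]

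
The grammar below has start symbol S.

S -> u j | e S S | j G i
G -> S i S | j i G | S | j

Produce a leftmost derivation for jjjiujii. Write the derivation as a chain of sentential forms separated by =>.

S => jGi   [S -> j G i]
jGi => jSi   [G -> S]
jSi => jjGii   [S -> j G i]
jjGii => jjjiGii   [G -> j i G]
jjjiGii => jjjiSii   [G -> S]
jjjiSii => jjjiujii   [S -> u j]

S=>jGi=>jSi=>jjGii=>jjjiGii=>jjjiSii=>jjjiujii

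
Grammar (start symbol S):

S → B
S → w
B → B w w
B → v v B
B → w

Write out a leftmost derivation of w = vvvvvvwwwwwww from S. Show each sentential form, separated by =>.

S=>B=>Bww=>Bwwww=>vvBwwww=>vvBwwwwww=>vvvvBwwwwww=>vvvvvvBwwwwww=>vvvvvvwwwwwww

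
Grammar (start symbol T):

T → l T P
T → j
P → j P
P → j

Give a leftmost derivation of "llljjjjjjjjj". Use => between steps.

T => lTP   [T → l T P]
lTP => llTPP   [T → l T P]
llTPP => lllTPPP   [T → l T P]
lllTPPP => llljPPP   [T → j]
llljPPP => llljjPPP   [P → j P]
llljjPPP => llljjjPP   [P → j]
llljjjPP => llljjjjPP   [P → j P]
llljjjjPP => llljjjjjPP   [P → j P]
llljjjjjPP => llljjjjjjP   [P → j]
llljjjjjjP => llljjjjjjjP   [P → j P]
llljjjjjjjP => llljjjjjjjjP   [P → j P]
llljjjjjjjjP => llljjjjjjjjj   [P → j]

T=>lTP=>llTPP=>lllTPPP=>llljPPP=>llljjPPP=>llljjjPP=>llljjjjPP=>llljjjjjPP=>llljjjjjjP=>llljjjjjjjP=>llljjjjjjjjP=>llljjjjjjjjj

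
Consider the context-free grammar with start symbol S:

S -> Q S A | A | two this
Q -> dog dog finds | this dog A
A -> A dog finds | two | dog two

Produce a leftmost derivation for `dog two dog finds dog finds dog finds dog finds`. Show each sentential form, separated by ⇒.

S ⇒ A ⇒ A dog finds ⇒ A dog finds dog finds ⇒ A dog finds dog finds dog finds ⇒ A dog finds dog finds dog finds dog finds ⇒ dog two dog finds dog finds dog finds dog finds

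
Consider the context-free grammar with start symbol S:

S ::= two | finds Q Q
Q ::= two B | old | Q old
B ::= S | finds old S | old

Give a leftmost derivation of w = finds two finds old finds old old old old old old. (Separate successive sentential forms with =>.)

S => finds Q Q => finds Q old Q => finds Q old old Q => finds two B old old Q => finds two finds old S old old Q => finds two finds old finds Q Q old old Q => finds two finds old finds old Q old old Q => finds two finds old finds old Q old old old Q => finds two finds old finds old old old old old Q => finds two finds old finds old old old old old old

S => finds Q Q   [S ::= finds Q Q]
finds Q Q => finds Q old Q   [Q ::= Q old]
finds Q old Q => finds Q old old Q   [Q ::= Q old]
finds Q old old Q => finds two B old old Q   [Q ::= two B]
finds two B old old Q => finds two finds old S old old Q   [B ::= finds old S]
finds two finds old S old old Q => finds two finds old finds Q Q old old Q   [S ::= finds Q Q]
finds two finds old finds Q Q old old Q => finds two finds old finds old Q old old Q   [Q ::= old]
finds two finds old finds old Q old old Q => finds two finds old finds old Q old old old Q   [Q ::= Q old]
finds two finds old finds old Q old old old Q => finds two finds old finds old old old old old Q   [Q ::= old]
finds two finds old finds old old old old old Q => finds two finds old finds old old old old old old   [Q ::= old]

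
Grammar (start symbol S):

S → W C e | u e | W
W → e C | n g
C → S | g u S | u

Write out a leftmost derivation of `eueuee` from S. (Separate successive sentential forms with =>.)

S=>WCe=>eCCe=>eSCe=>eueCe=>eueSe=>eueuee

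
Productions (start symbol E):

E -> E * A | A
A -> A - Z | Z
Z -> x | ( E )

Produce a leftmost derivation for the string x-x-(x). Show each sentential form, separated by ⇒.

E ⇒ A ⇒ A-Z ⇒ A-Z-Z ⇒ Z-Z-Z ⇒ x-Z-Z ⇒ x-x-Z ⇒ x-x-(E) ⇒ x-x-(A) ⇒ x-x-(Z) ⇒ x-x-(x)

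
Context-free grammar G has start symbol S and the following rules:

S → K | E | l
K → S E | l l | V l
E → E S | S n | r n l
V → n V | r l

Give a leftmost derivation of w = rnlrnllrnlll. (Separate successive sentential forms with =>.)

S=>K=>SE=>EE=>rnlE=>rnlES=>rnlESS=>rnlESSS=>rnlESSSS=>rnlrnlSSSS=>rnlrnllSSS=>rnlrnllESS=>rnlrnllrnlSS=>rnlrnllrnllS=>rnlrnllrnlll

S => K   [S → K]
K => SE   [K → S E]
SE => EE   [S → E]
EE => rnlE   [E → r n l]
rnlE => rnlES   [E → E S]
rnlES => rnlESS   [E → E S]
rnlESS => rnlESSS   [E → E S]
rnlESSS => rnlESSSS   [E → E S]
rnlESSSS => rnlrnlSSSS   [E → r n l]
rnlrnlSSSS => rnlrnllSSS   [S → l]
rnlrnllSSS => rnlrnllESS   [S → E]
rnlrnllESS => rnlrnllrnlSS   [E → r n l]
rnlrnllrnlSS => rnlrnllrnllS   [S → l]
rnlrnllrnllS => rnlrnllrnlll   [S → l]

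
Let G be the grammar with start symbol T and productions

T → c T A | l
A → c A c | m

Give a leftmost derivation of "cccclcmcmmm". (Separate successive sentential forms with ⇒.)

T ⇒ cTA ⇒ ccTAA ⇒ cccTAAA ⇒ ccccTAAAA ⇒ cccclAAAA ⇒ cccclcAcAAA ⇒ cccclcmcAAA ⇒ cccclcmcmAA ⇒ cccclcmcmmA ⇒ cccclcmcmmm

T ⇒ cTA   [T → c T A]
cTA ⇒ ccTAA   [T → c T A]
ccTAA ⇒ cccTAAA   [T → c T A]
cccTAAA ⇒ ccccTAAAA   [T → c T A]
ccccTAAAA ⇒ cccclAAAA   [T → l]
cccclAAAA ⇒ cccclcAcAAA   [A → c A c]
cccclcAcAAA ⇒ cccclcmcAAA   [A → m]
cccclcmcAAA ⇒ cccclcmcmAA   [A → m]
cccclcmcmAA ⇒ cccclcmcmmA   [A → m]
cccclcmcmmA ⇒ cccclcmcmmm   [A → m]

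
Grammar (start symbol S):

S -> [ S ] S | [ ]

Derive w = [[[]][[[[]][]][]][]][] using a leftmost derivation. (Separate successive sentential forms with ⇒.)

S ⇒ [S]S ⇒ [[S]S]S ⇒ [[[]]S]S ⇒ [[[]][S]S]S ⇒ [[[]][[S]S]S]S ⇒ [[[]][[[S]S]S]S]S ⇒ [[[]][[[[]]S]S]S]S ⇒ [[[]][[[[]][]]S]S]S ⇒ [[[]][[[[]][]][]]S]S ⇒ [[[]][[[[]][]][]][]]S ⇒ [[[]][[[[]][]][]][]][]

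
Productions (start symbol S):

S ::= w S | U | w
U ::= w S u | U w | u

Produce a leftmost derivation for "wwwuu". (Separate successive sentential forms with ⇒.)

S ⇒ U   [S ::= U]
U ⇒ wSu   [U ::= w S u]
wSu ⇒ wwSu   [S ::= w S]
wwSu ⇒ wwwSu   [S ::= w S]
wwwSu ⇒ wwwUu   [S ::= U]
wwwUu ⇒ wwwuu   [U ::= u]

S ⇒ U ⇒ wSu ⇒ wwSu ⇒ wwwSu ⇒ wwwUu ⇒ wwwuu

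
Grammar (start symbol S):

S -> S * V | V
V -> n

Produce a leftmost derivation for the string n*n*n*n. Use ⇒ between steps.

S ⇒ S*V ⇒ S*V*V ⇒ S*V*V*V ⇒ V*V*V*V ⇒ n*V*V*V ⇒ n*n*V*V ⇒ n*n*n*V ⇒ n*n*n*n

S ⇒ S*V   [S -> S * V]
S*V ⇒ S*V*V   [S -> S * V]
S*V*V ⇒ S*V*V*V   [S -> S * V]
S*V*V*V ⇒ V*V*V*V   [S -> V]
V*V*V*V ⇒ n*V*V*V   [V -> n]
n*V*V*V ⇒ n*n*V*V   [V -> n]
n*n*V*V ⇒ n*n*n*V   [V -> n]
n*n*n*V ⇒ n*n*n*n   [V -> n]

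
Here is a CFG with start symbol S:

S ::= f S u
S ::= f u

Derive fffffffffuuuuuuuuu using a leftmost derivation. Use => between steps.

S => fSu   [S ::= f S u]
fSu => ffSuu   [S ::= f S u]
ffSuu => fffSuuu   [S ::= f S u]
fffSuuu => ffffSuuuu   [S ::= f S u]
ffffSuuuu => fffffSuuuuu   [S ::= f S u]
fffffSuuuuu => ffffffSuuuuuu   [S ::= f S u]
ffffffSuuuuuu => fffffffSuuuuuuu   [S ::= f S u]
fffffffSuuuuuuu => ffffffffSuuuuuuuu   [S ::= f S u]
ffffffffSuuuuuuuu => fffffffffuuuuuuuuu   [S ::= f u]

S=>fSu=>ffSuu=>fffSuuu=>ffffSuuuu=>fffffSuuuuu=>ffffffSuuuuuu=>fffffffSuuuuuuu=>ffffffffSuuuuuuuu=>fffffffffuuuuuuuuu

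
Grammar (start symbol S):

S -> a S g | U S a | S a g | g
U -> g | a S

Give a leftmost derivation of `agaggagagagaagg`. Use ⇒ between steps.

S ⇒ aSg ⇒ aSagg ⇒ aUSaagg ⇒ agSaagg ⇒ agaSgaagg ⇒ agaUSagaagg ⇒ agagSagaagg ⇒ agagSagagaagg ⇒ agagSagagagaagg ⇒ agaggagagagaagg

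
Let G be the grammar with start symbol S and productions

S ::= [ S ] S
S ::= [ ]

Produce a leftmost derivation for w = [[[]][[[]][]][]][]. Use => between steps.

S => [S]S => [[S]S]S => [[[]]S]S => [[[]][S]S]S => [[[]][[S]S]S]S => [[[]][[[]]S]S]S => [[[]][[[]][]]S]S => [[[]][[[]][]][]]S => [[[]][[[]][]][]][]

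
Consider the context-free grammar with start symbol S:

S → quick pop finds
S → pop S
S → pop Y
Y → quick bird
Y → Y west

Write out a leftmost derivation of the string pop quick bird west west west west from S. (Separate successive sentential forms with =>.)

S => pop Y => pop Y west => pop Y west west => pop Y west west west => pop Y west west west west => pop quick bird west west west west

S => pop Y   [S → pop Y]
pop Y => pop Y west   [Y → Y west]
pop Y west => pop Y west west   [Y → Y west]
pop Y west west => pop Y west west west   [Y → Y west]
pop Y west west west => pop Y west west west west   [Y → Y west]
pop Y west west west west => pop quick bird west west west west   [Y → quick bird]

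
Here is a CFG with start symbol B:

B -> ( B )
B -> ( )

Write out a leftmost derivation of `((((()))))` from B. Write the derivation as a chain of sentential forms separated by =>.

B => (B) => ((B)) => (((B))) => ((((B)))) => ((((()))))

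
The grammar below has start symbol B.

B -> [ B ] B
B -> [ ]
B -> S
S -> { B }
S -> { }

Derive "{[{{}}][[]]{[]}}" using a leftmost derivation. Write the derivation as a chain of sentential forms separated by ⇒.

B ⇒ S   [B -> S]
S ⇒ {B}   [S -> { B }]
{B} ⇒ {[B]B}   [B -> [ B ] B]
{[B]B} ⇒ {[S]B}   [B -> S]
{[S]B} ⇒ {[{B}]B}   [S -> { B }]
{[{B}]B} ⇒ {[{S}]B}   [B -> S]
{[{S}]B} ⇒ {[{{}}]B}   [S -> { }]
{[{{}}]B} ⇒ {[{{}}][B]B}   [B -> [ B ] B]
{[{{}}][B]B} ⇒ {[{{}}][[]]B}   [B -> [ ]]
{[{{}}][[]]B} ⇒ {[{{}}][[]]S}   [B -> S]
{[{{}}][[]]S} ⇒ {[{{}}][[]]{B}}   [S -> { B }]
{[{{}}][[]]{B}} ⇒ {[{{}}][[]]{[]}}   [B -> [ ]]

B ⇒ S ⇒ {B} ⇒ {[B]B} ⇒ {[S]B} ⇒ {[{B}]B} ⇒ {[{S}]B} ⇒ {[{{}}]B} ⇒ {[{{}}][B]B} ⇒ {[{{}}][[]]B} ⇒ {[{{}}][[]]S} ⇒ {[{{}}][[]]{B}} ⇒ {[{{}}][[]]{[]}}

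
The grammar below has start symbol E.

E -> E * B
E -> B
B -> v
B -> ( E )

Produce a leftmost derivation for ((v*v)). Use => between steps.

E => B => (E) => (B) => ((E)) => ((E*B)) => ((B*B)) => ((v*B)) => ((v*v))

E => B   [E -> B]
B => (E)   [B -> ( E )]
(E) => (B)   [E -> B]
(B) => ((E))   [B -> ( E )]
((E)) => ((E*B))   [E -> E * B]
((E*B)) => ((B*B))   [E -> B]
((B*B)) => ((v*B))   [B -> v]
((v*B)) => ((v*v))   [B -> v]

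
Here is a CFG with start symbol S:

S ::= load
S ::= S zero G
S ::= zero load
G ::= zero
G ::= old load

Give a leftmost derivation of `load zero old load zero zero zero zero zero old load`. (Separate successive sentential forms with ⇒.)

S ⇒ S zero G   [S ::= S zero G]
S zero G ⇒ S zero G zero G   [S ::= S zero G]
S zero G zero G ⇒ S zero G zero G zero G   [S ::= S zero G]
S zero G zero G zero G ⇒ S zero G zero G zero G zero G   [S ::= S zero G]
S zero G zero G zero G zero G ⇒ load zero G zero G zero G zero G   [S ::= load]
load zero G zero G zero G zero G ⇒ load zero old load zero G zero G zero G   [G ::= old load]
load zero old load zero G zero G zero G ⇒ load zero old load zero zero zero G zero G   [G ::= zero]
load zero old load zero zero zero G zero G ⇒ load zero old load zero zero zero zero zero G   [G ::= zero]
load zero old load zero zero zero zero zero G ⇒ load zero old load zero zero zero zero zero old load   [G ::= old load]

S ⇒ S zero G ⇒ S zero G zero G ⇒ S zero G zero G zero G ⇒ S zero G zero G zero G zero G ⇒ load zero G zero G zero G zero G ⇒ load zero old load zero G zero G zero G ⇒ load zero old load zero zero zero G zero G ⇒ load zero old load zero zero zero zero zero G ⇒ load zero old load zero zero zero zero zero old load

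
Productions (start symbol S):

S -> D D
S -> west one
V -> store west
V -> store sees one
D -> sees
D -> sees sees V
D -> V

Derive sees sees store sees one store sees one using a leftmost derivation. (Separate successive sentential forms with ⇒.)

S ⇒ D D ⇒ sees sees V D ⇒ sees sees store sees one D ⇒ sees sees store sees one V ⇒ sees sees store sees one store sees one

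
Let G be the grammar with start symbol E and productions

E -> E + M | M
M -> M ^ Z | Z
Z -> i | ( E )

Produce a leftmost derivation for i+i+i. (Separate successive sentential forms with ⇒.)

E ⇒ E+M ⇒ E+M+M ⇒ M+M+M ⇒ Z+M+M ⇒ i+M+M ⇒ i+Z+M ⇒ i+i+M ⇒ i+i+Z ⇒ i+i+i

E ⇒ E+M   [E -> E + M]
E+M ⇒ E+M+M   [E -> E + M]
E+M+M ⇒ M+M+M   [E -> M]
M+M+M ⇒ Z+M+M   [M -> Z]
Z+M+M ⇒ i+M+M   [Z -> i]
i+M+M ⇒ i+Z+M   [M -> Z]
i+Z+M ⇒ i+i+M   [Z -> i]
i+i+M ⇒ i+i+Z   [M -> Z]
i+i+Z ⇒ i+i+i   [Z -> i]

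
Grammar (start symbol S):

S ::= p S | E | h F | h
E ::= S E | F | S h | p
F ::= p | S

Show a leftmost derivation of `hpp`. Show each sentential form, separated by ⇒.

S ⇒ hF   [S ::= h F]
hF ⇒ hS   [F ::= S]
hS ⇒ hpS   [S ::= p S]
hpS ⇒ hpE   [S ::= E]
hpE ⇒ hpF   [E ::= F]
hpF ⇒ hpp   [F ::= p]

S⇒hF⇒hS⇒hpS⇒hpE⇒hpF⇒hpp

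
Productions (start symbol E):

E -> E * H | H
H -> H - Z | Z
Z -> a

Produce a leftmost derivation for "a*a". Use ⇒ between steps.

E ⇒ E*H   [E -> E * H]
E*H ⇒ H*H   [E -> H]
H*H ⇒ Z*H   [H -> Z]
Z*H ⇒ a*H   [Z -> a]
a*H ⇒ a*Z   [H -> Z]
a*Z ⇒ a*a   [Z -> a]

E⇒E*H⇒H*H⇒Z*H⇒a*H⇒a*Z⇒a*a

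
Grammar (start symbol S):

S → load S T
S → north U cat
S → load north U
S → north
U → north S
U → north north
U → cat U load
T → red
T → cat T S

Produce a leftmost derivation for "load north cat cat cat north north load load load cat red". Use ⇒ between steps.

S ⇒ load S T ⇒ load north U cat T ⇒ load north cat U load cat T ⇒ load north cat cat U load load cat T ⇒ load north cat cat cat U load load load cat T ⇒ load north cat cat cat north S load load load cat T ⇒ load north cat cat cat north north load load load cat T ⇒ load north cat cat cat north north load load load cat red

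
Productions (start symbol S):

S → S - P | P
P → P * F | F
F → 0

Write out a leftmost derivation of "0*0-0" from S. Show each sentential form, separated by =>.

S => S-P => P-P => P*F-P => F*F-P => 0*F-P => 0*0-P => 0*0-F => 0*0-0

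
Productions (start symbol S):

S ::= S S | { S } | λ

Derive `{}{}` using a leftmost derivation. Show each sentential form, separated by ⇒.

S ⇒ SS   [S ::= S S]
SS ⇒ {S}S   [S ::= { S }]
{S}S ⇒ {}S   [S ::= λ]
{}S ⇒ {}SS   [S ::= S S]
{}SS ⇒ {}{S}S   [S ::= { S }]
{}{S}S ⇒ {}{}S   [S ::= λ]
{}{}S ⇒ {}{}   [S ::= λ]

S⇒SS⇒{S}S⇒{}S⇒{}SS⇒{}{S}S⇒{}{}S⇒{}{}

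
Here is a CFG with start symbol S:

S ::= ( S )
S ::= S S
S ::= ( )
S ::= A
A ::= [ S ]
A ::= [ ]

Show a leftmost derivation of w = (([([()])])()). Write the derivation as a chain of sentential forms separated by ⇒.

S ⇒ (S) ⇒ (SS) ⇒ ((S)S) ⇒ ((A)S) ⇒ (([S])S) ⇒ (([(S)])S) ⇒ (([(A)])S) ⇒ (([([S])])S) ⇒ (([([()])])S) ⇒ (([([()])])())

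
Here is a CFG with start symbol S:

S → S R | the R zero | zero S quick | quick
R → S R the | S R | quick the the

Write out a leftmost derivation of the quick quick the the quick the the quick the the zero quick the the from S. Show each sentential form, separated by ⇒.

S ⇒ S R   [S → S R]
S R ⇒ the R zero R   [S → the R zero]
the R zero R ⇒ the S R zero R   [R → S R]
the S R zero R ⇒ the S R R zero R   [S → S R]
the S R R zero R ⇒ the S R R R zero R   [S → S R]
the S R R R zero R ⇒ the quick R R R zero R   [S → quick]
the quick R R R zero R ⇒ the quick quick the the R R zero R   [R → quick the the]
the quick quick the the R R zero R ⇒ the quick quick the the quick the the R zero R   [R → quick the the]
the quick quick the the quick the the R zero R ⇒ the quick quick the the quick the the quick the the zero R   [R → quick the the]
the quick quick the the quick the the quick the the zero R ⇒ the quick quick the the quick the the quick the the zero quick the the   [R → quick the the]

S ⇒ S R ⇒ the R zero R ⇒ the S R zero R ⇒ the S R R zero R ⇒ the S R R R zero R ⇒ the quick R R R zero R ⇒ the quick quick the the R R zero R ⇒ the quick quick the the quick the the R zero R ⇒ the quick quick the the quick the the quick the the zero R ⇒ the quick quick the the quick the the quick the the zero quick the the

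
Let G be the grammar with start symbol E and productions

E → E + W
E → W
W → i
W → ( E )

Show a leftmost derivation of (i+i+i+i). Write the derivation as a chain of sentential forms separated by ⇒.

E ⇒ W   [E → W]
W ⇒ (E)   [W → ( E )]
(E) ⇒ (E+W)   [E → E + W]
(E+W) ⇒ (E+W+W)   [E → E + W]
(E+W+W) ⇒ (E+W+W+W)   [E → E + W]
(E+W+W+W) ⇒ (W+W+W+W)   [E → W]
(W+W+W+W) ⇒ (i+W+W+W)   [W → i]
(i+W+W+W) ⇒ (i+i+W+W)   [W → i]
(i+i+W+W) ⇒ (i+i+i+W)   [W → i]
(i+i+i+W) ⇒ (i+i+i+i)   [W → i]

E ⇒ W ⇒ (E) ⇒ (E+W) ⇒ (E+W+W) ⇒ (E+W+W+W) ⇒ (W+W+W+W) ⇒ (i+W+W+W) ⇒ (i+i+W+W) ⇒ (i+i+i+W) ⇒ (i+i+i+i)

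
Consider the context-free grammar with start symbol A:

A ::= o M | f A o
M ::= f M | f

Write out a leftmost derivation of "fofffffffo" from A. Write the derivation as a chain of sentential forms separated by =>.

A => fAo   [A ::= f A o]
fAo => foMo   [A ::= o M]
foMo => fofMo   [M ::= f M]
fofMo => foffMo   [M ::= f M]
foffMo => fofffMo   [M ::= f M]
fofffMo => foffffMo   [M ::= f M]
foffffMo => fofffffMo   [M ::= f M]
fofffffMo => foffffffMo   [M ::= f M]
foffffffMo => fofffffffo   [M ::= f]

A=>fAo=>foMo=>fofMo=>foffMo=>fofffMo=>foffffMo=>fofffffMo=>foffffffMo=>fofffffffo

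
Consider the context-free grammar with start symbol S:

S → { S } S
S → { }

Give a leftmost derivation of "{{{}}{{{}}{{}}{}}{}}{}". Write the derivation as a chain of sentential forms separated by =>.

S=>{S}S=>{{S}S}S=>{{{}}S}S=>{{{}}{S}S}S=>{{{}}{{S}S}S}S=>{{{}}{{{}}S}S}S=>{{{}}{{{}}{S}S}S}S=>{{{}}{{{}}{{}}S}S}S=>{{{}}{{{}}{{}}{}}S}S=>{{{}}{{{}}{{}}{}}{}}S=>{{{}}{{{}}{{}}{}}{}}{}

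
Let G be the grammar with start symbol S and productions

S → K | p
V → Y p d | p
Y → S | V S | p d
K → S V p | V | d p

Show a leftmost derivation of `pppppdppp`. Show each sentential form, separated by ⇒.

S ⇒ K ⇒ SVp ⇒ KVp ⇒ SVpVp ⇒ KVpVp ⇒ SVpVpVp ⇒ pVpVpVp ⇒ pppVpVp ⇒ pppYpdpVp ⇒ pppSpdpVp ⇒ pppppdpVp ⇒ pppppdppp

S ⇒ K   [S → K]
K ⇒ SVp   [K → S V p]
SVp ⇒ KVp   [S → K]
KVp ⇒ SVpVp   [K → S V p]
SVpVp ⇒ KVpVp   [S → K]
KVpVp ⇒ SVpVpVp   [K → S V p]
SVpVpVp ⇒ pVpVpVp   [S → p]
pVpVpVp ⇒ pppVpVp   [V → p]
pppVpVp ⇒ pppYpdpVp   [V → Y p d]
pppYpdpVp ⇒ pppSpdpVp   [Y → S]
pppSpdpVp ⇒ pppppdpVp   [S → p]
pppppdpVp ⇒ pppppdppp   [V → p]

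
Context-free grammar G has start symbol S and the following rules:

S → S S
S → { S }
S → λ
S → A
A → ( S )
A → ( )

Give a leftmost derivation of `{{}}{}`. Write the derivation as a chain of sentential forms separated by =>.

S => SS => {S}S => {{S}}S => {{}}S => {{}}{S} => {{}}{}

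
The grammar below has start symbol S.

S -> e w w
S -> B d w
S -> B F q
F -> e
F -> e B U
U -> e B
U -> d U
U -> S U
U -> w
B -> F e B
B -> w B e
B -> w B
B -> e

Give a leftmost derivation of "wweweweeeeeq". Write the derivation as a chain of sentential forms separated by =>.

S=>BFq=>wBeFq=>wwBeeFq=>wwFeBeeFq=>wweBUeBeeFq=>wwewBUeBeeFq=>wweweUeBeeFq=>wweweweBeeFq=>wweweweeeeFq=>wweweweeeeeq

S => BFq   [S -> B F q]
BFq => wBeFq   [B -> w B e]
wBeFq => wwBeeFq   [B -> w B e]
wwBeeFq => wwFeBeeFq   [B -> F e B]
wwFeBeeFq => wweBUeBeeFq   [F -> e B U]
wweBUeBeeFq => wwewBUeBeeFq   [B -> w B]
wwewBUeBeeFq => wweweUeBeeFq   [B -> e]
wweweUeBeeFq => wweweweBeeFq   [U -> w]
wweweweBeeFq => wweweweeeeFq   [B -> e]
wweweweeeeFq => wweweweeeeeq   [F -> e]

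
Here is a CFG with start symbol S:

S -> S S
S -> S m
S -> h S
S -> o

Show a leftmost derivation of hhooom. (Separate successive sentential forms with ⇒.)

S ⇒ Sm   [S -> S m]
Sm ⇒ hSm   [S -> h S]
hSm ⇒ hSSm   [S -> S S]
hSSm ⇒ hhSSm   [S -> h S]
hhSSm ⇒ hhSSSm   [S -> S S]
hhSSSm ⇒ hhoSSm   [S -> o]
hhoSSm ⇒ hhooSm   [S -> o]
hhooSm ⇒ hhooom   [S -> o]

S ⇒ Sm ⇒ hSm ⇒ hSSm ⇒ hhSSm ⇒ hhSSSm ⇒ hhoSSm ⇒ hhooSm ⇒ hhooom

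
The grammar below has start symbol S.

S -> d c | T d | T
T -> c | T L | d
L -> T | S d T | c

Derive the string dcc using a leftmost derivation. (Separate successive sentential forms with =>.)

S => T   [S -> T]
T => TL   [T -> T L]
TL => TLL   [T -> T L]
TLL => dLL   [T -> d]
dLL => dcL   [L -> c]
dcL => dcc   [L -> c]

S => T => TL => TLL => dLL => dcL => dcc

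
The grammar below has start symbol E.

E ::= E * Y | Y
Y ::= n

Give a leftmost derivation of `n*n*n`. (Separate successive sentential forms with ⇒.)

E ⇒ E*Y   [E ::= E * Y]
E*Y ⇒ E*Y*Y   [E ::= E * Y]
E*Y*Y ⇒ Y*Y*Y   [E ::= Y]
Y*Y*Y ⇒ n*Y*Y   [Y ::= n]
n*Y*Y ⇒ n*n*Y   [Y ::= n]
n*n*Y ⇒ n*n*n   [Y ::= n]

E ⇒ E*Y ⇒ E*Y*Y ⇒ Y*Y*Y ⇒ n*Y*Y ⇒ n*n*Y ⇒ n*n*n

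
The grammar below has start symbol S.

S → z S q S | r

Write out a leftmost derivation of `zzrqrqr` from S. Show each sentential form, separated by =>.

S => zSqS   [S → z S q S]
zSqS => zzSqSqS   [S → z S q S]
zzSqSqS => zzrqSqS   [S → r]
zzrqSqS => zzrqrqS   [S → r]
zzrqrqS => zzrqrqr   [S → r]

S => zSqS => zzSqSqS => zzrqSqS => zzrqrqS => zzrqrqr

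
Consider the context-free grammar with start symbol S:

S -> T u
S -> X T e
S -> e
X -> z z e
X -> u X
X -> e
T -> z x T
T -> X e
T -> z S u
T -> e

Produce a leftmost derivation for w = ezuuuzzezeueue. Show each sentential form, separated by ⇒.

S ⇒ XTe   [S -> X T e]
XTe ⇒ eTe   [X -> e]
eTe ⇒ ezSue   [T -> z S u]
ezSue ⇒ ezXTeue   [S -> X T e]
ezXTeue ⇒ ezuXTeue   [X -> u X]
ezuXTeue ⇒ ezuuXTeue   [X -> u X]
ezuuXTeue ⇒ ezuuuXTeue   [X -> u X]
ezuuuXTeue ⇒ ezuuuzzeTeue   [X -> z z e]
ezuuuzzeTeue ⇒ ezuuuzzezSueue   [T -> z S u]
ezuuuzzezSueue ⇒ ezuuuzzezeueue   [S -> e]

S ⇒ XTe ⇒ eTe ⇒ ezSue ⇒ ezXTeue ⇒ ezuXTeue ⇒ ezuuXTeue ⇒ ezuuuXTeue ⇒ ezuuuzzeTeue ⇒ ezuuuzzezSueue ⇒ ezuuuzzezeueue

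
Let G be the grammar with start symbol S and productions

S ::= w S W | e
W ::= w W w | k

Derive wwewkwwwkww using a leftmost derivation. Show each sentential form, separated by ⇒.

S ⇒ wSW ⇒ wwSWW ⇒ wweWW ⇒ wwewWwW ⇒ wwewkwW ⇒ wwewkwwWw ⇒ wwewkwwwWww ⇒ wwewkwwwkww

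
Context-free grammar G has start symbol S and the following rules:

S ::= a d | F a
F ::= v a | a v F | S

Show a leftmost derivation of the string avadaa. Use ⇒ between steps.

S⇒Fa⇒Sa⇒Faa⇒avFaa⇒avSaa⇒avadaa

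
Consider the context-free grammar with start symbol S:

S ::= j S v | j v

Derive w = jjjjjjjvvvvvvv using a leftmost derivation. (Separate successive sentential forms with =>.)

S=>jSv=>jjSvv=>jjjSvvv=>jjjjSvvvv=>jjjjjSvvvvv=>jjjjjjSvvvvvv=>jjjjjjjvvvvvvv

S => jSv   [S ::= j S v]
jSv => jjSvv   [S ::= j S v]
jjSvv => jjjSvvv   [S ::= j S v]
jjjSvvv => jjjjSvvvv   [S ::= j S v]
jjjjSvvvv => jjjjjSvvvvv   [S ::= j S v]
jjjjjSvvvvv => jjjjjjSvvvvvv   [S ::= j S v]
jjjjjjSvvvvvv => jjjjjjjvvvvvvv   [S ::= j v]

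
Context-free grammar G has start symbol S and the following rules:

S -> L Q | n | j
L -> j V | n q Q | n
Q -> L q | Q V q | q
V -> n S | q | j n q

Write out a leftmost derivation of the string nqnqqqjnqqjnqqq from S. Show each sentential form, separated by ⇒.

S ⇒ LQ ⇒ nqQQ ⇒ nqQVqQ ⇒ nqQVqVqQ ⇒ nqLqVqVqQ ⇒ nqnqQqVqVqQ ⇒ nqnqqqVqVqQ ⇒ nqnqqqjnqqVqQ ⇒ nqnqqqjnqqjnqqQ ⇒ nqnqqqjnqqjnqqq

S ⇒ LQ   [S -> L Q]
LQ ⇒ nqQQ   [L -> n q Q]
nqQQ ⇒ nqQVqQ   [Q -> Q V q]
nqQVqQ ⇒ nqQVqVqQ   [Q -> Q V q]
nqQVqVqQ ⇒ nqLqVqVqQ   [Q -> L q]
nqLqVqVqQ ⇒ nqnqQqVqVqQ   [L -> n q Q]
nqnqQqVqVqQ ⇒ nqnqqqVqVqQ   [Q -> q]
nqnqqqVqVqQ ⇒ nqnqqqjnqqVqQ   [V -> j n q]
nqnqqqjnqqVqQ ⇒ nqnqqqjnqqjnqqQ   [V -> j n q]
nqnqqqjnqqjnqqQ ⇒ nqnqqqjnqqjnqqq   [Q -> q]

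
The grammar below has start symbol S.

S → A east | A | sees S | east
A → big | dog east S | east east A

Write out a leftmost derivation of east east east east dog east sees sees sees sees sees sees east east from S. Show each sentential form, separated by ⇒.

S ⇒ A east   [S → A east]
A east ⇒ east east A east   [A → east east A]
east east A east ⇒ east east east east A east   [A → east east A]
east east east east A east ⇒ east east east east dog east S east   [A → dog east S]
east east east east dog east S east ⇒ east east east east dog east sees S east   [S → sees S]
east east east east dog east sees S east ⇒ east east east east dog east sees sees S east   [S → sees S]
east east east east dog east sees sees S east ⇒ east east east east dog east sees sees sees S east   [S → sees S]
east east east east dog east sees sees sees S east ⇒ east east east east dog east sees sees sees sees S east   [S → sees S]
east east east east dog east sees sees sees sees S east ⇒ east east east east dog east sees sees sees sees sees S east   [S → sees S]
east east east east dog east sees sees sees sees sees S east ⇒ east east east east dog east sees sees sees sees sees sees S east   [S → sees S]
east east east east dog east sees sees sees sees sees sees S east ⇒ east east east east dog east sees sees sees sees sees sees east east   [S → east]

S ⇒ A east ⇒ east east A east ⇒ east east east east A east ⇒ east east east east dog east S east ⇒ east east east east dog east sees S east ⇒ east east east east dog east sees sees S east ⇒ east east east east dog east sees sees sees S east ⇒ east east east east dog east sees sees sees sees S east ⇒ east east east east dog east sees sees sees sees sees S east ⇒ east east east east dog east sees sees sees sees sees sees S east ⇒ east east east east dog east sees sees sees sees sees sees east east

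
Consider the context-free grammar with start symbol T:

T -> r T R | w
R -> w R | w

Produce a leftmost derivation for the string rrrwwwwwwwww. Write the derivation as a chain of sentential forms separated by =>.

T => rTR => rrTRR => rrrTRRR => rrrwRRR => rrrwwRRR => rrrwwwRR => rrrwwwwRR => rrrwwwwwRR => rrrwwwwwwRR => rrrwwwwwwwR => rrrwwwwwwwwR => rrrwwwwwwwww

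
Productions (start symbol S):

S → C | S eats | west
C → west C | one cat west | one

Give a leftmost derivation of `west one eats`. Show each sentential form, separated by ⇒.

S ⇒ S eats ⇒ C eats ⇒ west C eats ⇒ west one eats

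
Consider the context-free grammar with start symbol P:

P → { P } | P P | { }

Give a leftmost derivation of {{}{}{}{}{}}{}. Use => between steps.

P => PP   [P → P P]
PP => {P}P   [P → { P }]
{P}P => {PP}P   [P → P P]
{PP}P => {PPP}P   [P → P P]
{PPP}P => {PPPP}P   [P → P P]
{PPPP}P => {PPPPP}P   [P → P P]
{PPPPP}P => {{}PPPP}P   [P → { }]
{{}PPPP}P => {{}{}PPP}P   [P → { }]
{{}{}PPP}P => {{}{}{}PP}P   [P → { }]
{{}{}{}PP}P => {{}{}{}{}P}P   [P → { }]
{{}{}{}{}P}P => {{}{}{}{}{}}P   [P → { }]
{{}{}{}{}{}}P => {{}{}{}{}{}}{}   [P → { }]

P => PP => {P}P => {PP}P => {PPP}P => {PPPP}P => {PPPPP}P => {{}PPPP}P => {{}{}PPP}P => {{}{}{}PP}P => {{}{}{}{}P}P => {{}{}{}{}{}}P => {{}{}{}{}{}}{}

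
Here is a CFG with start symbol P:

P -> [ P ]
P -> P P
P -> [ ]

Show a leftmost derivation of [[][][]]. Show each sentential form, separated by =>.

P => [P] => [PP] => [PPP] => [[]PP] => [[][]P] => [[][][]]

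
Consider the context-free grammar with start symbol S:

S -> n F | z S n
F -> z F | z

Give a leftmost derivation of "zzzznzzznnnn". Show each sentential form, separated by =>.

S=>zSn=>zzSnn=>zzzSnnn=>zzzzSnnnn=>zzzznFnnnn=>zzzznzFnnnn=>zzzznzzFnnnn=>zzzznzzznnnn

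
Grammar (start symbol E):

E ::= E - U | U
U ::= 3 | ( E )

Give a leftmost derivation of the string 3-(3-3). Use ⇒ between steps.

E⇒E-U⇒U-U⇒3-U⇒3-(E)⇒3-(E-U)⇒3-(U-U)⇒3-(3-U)⇒3-(3-3)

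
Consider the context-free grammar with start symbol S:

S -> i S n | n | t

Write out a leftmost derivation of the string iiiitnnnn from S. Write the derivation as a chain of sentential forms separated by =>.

S => iSn   [S -> i S n]
iSn => iiSnn   [S -> i S n]
iiSnn => iiiSnnn   [S -> i S n]
iiiSnnn => iiiiSnnnn   [S -> i S n]
iiiiSnnnn => iiiitnnnn   [S -> t]

S => iSn => iiSnn => iiiSnnn => iiiiSnnnn => iiiitnnnn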